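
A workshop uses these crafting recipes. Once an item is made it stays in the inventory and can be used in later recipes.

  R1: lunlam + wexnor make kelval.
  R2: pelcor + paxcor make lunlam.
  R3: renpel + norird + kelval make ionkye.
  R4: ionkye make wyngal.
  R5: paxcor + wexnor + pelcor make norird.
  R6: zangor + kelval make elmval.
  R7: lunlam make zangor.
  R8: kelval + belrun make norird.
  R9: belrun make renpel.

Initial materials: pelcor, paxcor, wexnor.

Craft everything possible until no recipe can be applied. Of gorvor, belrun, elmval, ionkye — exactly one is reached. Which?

Using R2, pelcor and paxcor make lunlam.
lunlam + wexnor → kelval (R1).
Using R7, lunlam makes zangor.
zangor + kelval → elmval (R6).
No rule produces belrun, and it is not given. No rule produces gorvor, and it is not given. ionkye would need renpel, norird, and kelval (R3), but renpel is never obtained.

elmval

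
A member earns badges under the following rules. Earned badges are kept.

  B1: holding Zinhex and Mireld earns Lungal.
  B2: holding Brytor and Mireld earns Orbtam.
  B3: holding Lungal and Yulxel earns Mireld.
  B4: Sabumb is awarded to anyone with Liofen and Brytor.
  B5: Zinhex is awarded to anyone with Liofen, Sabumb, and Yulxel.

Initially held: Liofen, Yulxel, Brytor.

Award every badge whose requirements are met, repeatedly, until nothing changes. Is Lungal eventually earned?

No

Lungal would need Zinhex and Mireld (B1), but Mireld is never earned.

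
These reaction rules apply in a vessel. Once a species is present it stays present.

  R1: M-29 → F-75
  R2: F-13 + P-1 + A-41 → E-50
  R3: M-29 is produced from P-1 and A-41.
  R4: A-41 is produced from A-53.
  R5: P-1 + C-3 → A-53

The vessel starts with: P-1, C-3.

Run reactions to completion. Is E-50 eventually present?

E-50 would need F-13, P-1, and A-41 (R2), but F-13 never forms.

No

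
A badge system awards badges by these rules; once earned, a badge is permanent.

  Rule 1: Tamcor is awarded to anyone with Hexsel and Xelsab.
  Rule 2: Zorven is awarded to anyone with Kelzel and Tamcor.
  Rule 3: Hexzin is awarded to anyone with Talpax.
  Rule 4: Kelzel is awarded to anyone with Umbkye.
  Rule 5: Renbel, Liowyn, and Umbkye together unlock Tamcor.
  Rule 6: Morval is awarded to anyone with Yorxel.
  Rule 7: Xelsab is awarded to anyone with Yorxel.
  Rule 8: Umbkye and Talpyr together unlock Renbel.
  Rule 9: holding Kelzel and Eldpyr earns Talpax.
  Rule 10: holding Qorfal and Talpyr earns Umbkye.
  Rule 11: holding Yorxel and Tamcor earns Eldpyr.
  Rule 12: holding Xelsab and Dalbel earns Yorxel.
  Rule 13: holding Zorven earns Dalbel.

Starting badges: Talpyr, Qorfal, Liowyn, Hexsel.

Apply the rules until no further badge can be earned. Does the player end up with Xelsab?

Xelsab would need Yorxel (Rule 7), but Yorxel is never earned.

No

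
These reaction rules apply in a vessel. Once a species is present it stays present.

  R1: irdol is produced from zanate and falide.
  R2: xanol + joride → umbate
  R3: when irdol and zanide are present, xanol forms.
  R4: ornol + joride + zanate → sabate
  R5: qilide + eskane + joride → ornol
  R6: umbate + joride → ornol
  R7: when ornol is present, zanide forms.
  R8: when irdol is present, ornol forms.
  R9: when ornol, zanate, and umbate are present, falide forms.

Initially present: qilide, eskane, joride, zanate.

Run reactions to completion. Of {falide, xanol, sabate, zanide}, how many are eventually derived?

2

qilide, eskane, and joride present → ornol forms (R5).
ornol, joride, and zanate present → sabate forms (R4).
ornol present → zanide forms (R7).
falide would need ornol, zanate, and umbate (R9), but umbate never forms.
xanol would need irdol and zanide (R3), but irdol never forms.
sabate: reached.
zanide: reached.
Reached: sabate and zanide — 2 of the 4.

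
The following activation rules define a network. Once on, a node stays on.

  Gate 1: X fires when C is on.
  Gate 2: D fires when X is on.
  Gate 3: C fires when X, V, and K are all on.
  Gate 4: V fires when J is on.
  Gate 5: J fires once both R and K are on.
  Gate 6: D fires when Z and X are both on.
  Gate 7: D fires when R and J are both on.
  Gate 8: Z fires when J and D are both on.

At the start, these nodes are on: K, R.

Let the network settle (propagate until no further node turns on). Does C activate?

C would need X, V, and K (Gate 3), but X never turns on.

No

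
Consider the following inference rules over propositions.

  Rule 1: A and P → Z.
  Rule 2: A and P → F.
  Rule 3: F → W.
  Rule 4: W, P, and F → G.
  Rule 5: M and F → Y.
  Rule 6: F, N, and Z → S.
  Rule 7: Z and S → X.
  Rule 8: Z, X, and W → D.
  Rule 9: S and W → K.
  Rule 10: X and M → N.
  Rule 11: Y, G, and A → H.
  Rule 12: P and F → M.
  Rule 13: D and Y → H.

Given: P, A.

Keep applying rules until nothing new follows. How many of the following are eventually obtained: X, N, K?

0

X would need Z and S (Rule 7), but S is never established.
N would need X and M (Rule 10), but X is never established.
K would need S and W (Rule 9), but S is never established.
None of the 3 are reached.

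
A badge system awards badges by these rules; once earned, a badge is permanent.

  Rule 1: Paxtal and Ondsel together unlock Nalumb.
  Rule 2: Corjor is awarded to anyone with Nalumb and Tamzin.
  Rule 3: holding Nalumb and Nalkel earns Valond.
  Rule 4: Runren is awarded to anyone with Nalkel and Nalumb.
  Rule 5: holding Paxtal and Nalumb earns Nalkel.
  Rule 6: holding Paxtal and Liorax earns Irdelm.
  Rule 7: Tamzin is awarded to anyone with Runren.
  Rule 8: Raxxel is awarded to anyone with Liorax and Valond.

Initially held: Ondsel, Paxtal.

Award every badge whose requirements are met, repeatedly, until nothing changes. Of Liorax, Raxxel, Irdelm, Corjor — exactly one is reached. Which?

Corjor

With Paxtal and Ondsel, Nalumb is earned (Rule 1).
With Paxtal and Nalumb, Nalkel is earned (Rule 5).
With Nalkel and Nalumb, Runren is earned (Rule 4).
With Runren, Tamzin is earned (Rule 7).
With Nalumb and Tamzin, Corjor is earned (Rule 2).
Raxxel would need Liorax and Valond (Rule 8), but Liorax is never earned. No rule produces Liorax, and it is not given. Irdelm would need Paxtal and Liorax (Rule 6), but Liorax is never earned.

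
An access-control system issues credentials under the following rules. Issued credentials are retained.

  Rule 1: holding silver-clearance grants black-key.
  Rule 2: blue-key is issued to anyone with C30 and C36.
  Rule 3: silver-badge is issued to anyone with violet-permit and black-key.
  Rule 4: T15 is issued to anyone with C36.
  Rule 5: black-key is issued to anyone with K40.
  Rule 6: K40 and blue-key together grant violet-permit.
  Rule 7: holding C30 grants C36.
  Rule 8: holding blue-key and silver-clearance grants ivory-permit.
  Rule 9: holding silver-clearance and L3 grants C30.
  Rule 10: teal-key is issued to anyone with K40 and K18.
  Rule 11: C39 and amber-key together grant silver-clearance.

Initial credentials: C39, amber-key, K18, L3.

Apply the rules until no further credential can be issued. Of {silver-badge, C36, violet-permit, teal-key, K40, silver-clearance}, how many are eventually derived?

2

Holding C39 and amber-key grants silver-clearance (Rule 11).
Holding silver-clearance and L3 grants C30 (Rule 9).
Holding C30 grants C36 (Rule 7).
silver-badge would need violet-permit and black-key (Rule 3), but violet-permit is never granted.
C36: reached.
violet-permit would need K40 and blue-key (Rule 6), but K40 is never granted.
teal-key would need K40 and K18 (Rule 10), but K40 is never granted.
No rule produces K40, and it is not given.
silver-clearance: reached.
Reached: C36 and silver-clearance — 2 of the 6.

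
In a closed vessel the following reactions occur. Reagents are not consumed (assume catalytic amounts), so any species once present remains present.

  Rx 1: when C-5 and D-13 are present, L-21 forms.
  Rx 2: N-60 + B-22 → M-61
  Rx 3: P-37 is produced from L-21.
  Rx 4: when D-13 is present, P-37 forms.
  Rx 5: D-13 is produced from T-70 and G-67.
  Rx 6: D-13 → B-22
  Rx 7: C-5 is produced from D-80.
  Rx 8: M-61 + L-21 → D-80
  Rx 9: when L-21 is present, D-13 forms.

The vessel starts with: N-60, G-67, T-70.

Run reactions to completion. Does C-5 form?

C-5 would need D-80 (Rx 7), but D-80 never forms.

No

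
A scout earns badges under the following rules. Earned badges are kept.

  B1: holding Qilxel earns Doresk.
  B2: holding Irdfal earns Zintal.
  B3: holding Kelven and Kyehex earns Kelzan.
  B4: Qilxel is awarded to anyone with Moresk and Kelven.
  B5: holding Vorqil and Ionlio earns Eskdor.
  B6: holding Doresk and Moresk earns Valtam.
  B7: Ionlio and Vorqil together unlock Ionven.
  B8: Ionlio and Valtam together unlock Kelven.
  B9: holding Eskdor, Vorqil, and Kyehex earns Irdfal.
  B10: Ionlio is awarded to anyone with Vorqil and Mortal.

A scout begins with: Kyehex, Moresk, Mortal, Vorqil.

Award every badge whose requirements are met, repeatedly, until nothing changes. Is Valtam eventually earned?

No

Valtam would need Doresk and Moresk (B6), but Doresk is never earned.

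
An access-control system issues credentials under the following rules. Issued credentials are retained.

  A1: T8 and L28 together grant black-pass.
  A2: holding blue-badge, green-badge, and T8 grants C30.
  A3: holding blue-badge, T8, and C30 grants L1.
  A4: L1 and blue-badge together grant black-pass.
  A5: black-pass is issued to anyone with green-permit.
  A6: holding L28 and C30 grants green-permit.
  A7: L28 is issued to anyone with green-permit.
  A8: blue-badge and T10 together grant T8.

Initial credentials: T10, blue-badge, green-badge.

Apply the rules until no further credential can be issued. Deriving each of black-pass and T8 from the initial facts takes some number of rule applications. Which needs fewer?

T8

T8: Holding blue-badge and T10 grants T8 (A8). [1 rule application]
black-pass: Holding blue-badge and T10 grants T8 (A8). Holding blue-badge, green-badge, and T8 grants C30 (A2). Holding blue-badge, T8, and C30 grants L1 (A3). Holding L1 and blue-badge grants black-pass (A4). [4 rule applications]
T8 needs fewer.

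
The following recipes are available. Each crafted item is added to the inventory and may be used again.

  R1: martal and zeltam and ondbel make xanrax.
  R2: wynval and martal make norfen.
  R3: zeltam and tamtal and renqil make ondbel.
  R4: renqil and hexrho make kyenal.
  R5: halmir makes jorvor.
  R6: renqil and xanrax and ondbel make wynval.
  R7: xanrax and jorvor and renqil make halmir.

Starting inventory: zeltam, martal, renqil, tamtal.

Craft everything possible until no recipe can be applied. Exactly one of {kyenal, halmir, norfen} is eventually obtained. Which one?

zeltam and tamtal and renqil → ondbel (R3).
Using R1, martal, zeltam, and ondbel make xanrax.
Using R6, renqil, xanrax, and ondbel make wynval.
wynval and martal → norfen (R2).
kyenal would need renqil and hexrho (R4), but hexrho is never obtained. halmir would need xanrax, jorvor, and renqil (R7), but jorvor is never obtained.

norfen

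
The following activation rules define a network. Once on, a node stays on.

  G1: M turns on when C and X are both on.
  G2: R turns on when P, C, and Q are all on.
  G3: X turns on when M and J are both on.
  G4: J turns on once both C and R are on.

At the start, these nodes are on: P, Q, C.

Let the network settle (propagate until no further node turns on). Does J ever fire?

Yes

G2: P, C, and Q on → R on.
C and R are on, so J turns on (G4).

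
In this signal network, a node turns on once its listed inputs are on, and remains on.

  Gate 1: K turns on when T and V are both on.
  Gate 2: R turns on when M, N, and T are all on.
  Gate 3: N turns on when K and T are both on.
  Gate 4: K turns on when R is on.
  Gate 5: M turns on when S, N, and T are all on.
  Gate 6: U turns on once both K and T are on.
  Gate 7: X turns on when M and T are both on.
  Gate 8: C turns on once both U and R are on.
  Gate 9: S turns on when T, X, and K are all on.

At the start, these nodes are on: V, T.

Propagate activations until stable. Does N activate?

Yes

Gate 1: T and V on → K on.
Gate 3: K and T on → N on.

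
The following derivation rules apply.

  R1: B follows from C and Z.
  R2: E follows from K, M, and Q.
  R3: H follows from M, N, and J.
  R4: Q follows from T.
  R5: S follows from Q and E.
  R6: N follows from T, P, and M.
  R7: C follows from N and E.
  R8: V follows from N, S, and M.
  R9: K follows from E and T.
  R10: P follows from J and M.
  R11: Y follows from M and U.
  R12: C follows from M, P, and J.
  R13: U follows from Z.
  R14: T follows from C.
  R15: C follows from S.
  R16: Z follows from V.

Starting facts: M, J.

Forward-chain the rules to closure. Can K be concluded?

No

K would need E and T (R9), but E is never established.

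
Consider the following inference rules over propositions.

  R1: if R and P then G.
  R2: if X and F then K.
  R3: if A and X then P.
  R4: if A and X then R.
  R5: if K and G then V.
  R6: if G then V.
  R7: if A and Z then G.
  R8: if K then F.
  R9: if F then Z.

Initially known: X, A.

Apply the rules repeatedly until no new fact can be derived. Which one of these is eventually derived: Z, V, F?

V

From A and X, R3 gives P.
A and X hold, so R follows (R4).
From R and P, R1 gives G.
From G, R6 gives V.
F would need K (R8), but K is never established. Z would need F (R9), but F is never established.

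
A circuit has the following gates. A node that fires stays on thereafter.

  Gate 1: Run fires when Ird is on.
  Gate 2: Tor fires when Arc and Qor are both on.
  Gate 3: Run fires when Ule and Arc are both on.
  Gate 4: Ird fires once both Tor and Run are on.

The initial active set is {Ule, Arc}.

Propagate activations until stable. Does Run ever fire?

Gate 3: Ule and Arc on → Run on.

Yes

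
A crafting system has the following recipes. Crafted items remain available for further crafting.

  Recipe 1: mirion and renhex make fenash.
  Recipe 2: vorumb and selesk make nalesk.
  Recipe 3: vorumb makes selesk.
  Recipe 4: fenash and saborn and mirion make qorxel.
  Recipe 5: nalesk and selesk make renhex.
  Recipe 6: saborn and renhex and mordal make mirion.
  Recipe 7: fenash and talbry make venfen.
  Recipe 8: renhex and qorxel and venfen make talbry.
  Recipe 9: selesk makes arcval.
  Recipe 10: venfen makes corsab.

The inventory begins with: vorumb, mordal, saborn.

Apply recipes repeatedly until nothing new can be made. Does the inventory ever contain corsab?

corsab would need venfen (Recipe 10), but venfen is never obtained.

No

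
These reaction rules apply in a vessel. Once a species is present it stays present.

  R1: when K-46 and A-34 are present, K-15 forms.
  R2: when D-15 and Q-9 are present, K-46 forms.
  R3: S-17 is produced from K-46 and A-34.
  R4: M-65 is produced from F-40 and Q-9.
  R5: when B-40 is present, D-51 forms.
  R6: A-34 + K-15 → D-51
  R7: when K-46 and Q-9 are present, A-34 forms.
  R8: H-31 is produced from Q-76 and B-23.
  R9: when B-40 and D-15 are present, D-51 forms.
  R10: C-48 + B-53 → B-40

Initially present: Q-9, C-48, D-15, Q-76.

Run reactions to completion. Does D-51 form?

D-15 and Q-9 present → K-46 forms (R2).
K-46 and Q-9 present → A-34 forms (R7).
K-46 and A-34 present → K-15 forms (R1).
A-34 and K-15 present → D-51 forms (R6).

Yes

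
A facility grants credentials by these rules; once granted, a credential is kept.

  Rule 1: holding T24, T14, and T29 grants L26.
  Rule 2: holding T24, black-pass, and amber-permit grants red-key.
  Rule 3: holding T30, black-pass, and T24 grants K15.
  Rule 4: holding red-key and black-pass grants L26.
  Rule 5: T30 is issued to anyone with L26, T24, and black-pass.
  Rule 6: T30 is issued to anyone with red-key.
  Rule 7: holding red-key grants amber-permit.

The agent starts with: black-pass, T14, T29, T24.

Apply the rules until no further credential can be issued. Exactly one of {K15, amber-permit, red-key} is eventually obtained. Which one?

K15

Holding T24, T14, and T29 grants L26 (Rule 1).
Holding L26, T24, and black-pass grants T30 (Rule 5).
Holding T30, black-pass, and T24 grants K15 (Rule 3).
amber-permit would need red-key (Rule 7), but red-key is never granted. red-key would need T24, black-pass, and amber-permit (Rule 2), but amber-permit is never granted.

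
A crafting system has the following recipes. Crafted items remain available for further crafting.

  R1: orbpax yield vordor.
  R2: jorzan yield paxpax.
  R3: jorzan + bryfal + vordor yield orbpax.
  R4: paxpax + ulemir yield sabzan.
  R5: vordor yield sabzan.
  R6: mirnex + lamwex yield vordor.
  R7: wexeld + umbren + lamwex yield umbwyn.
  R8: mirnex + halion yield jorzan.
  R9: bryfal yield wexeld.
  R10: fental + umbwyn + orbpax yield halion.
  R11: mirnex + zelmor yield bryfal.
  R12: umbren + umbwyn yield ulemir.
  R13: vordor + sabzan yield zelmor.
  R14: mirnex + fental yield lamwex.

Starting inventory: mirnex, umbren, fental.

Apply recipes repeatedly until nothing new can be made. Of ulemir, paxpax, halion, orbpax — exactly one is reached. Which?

mirnex + fental → lamwex (R14).
Using R6, mirnex and lamwex make vordor.
vordor → sabzan (R5).
Using R13, vordor and sabzan make zelmor.
Using R11, mirnex and zelmor make bryfal.
bryfal → wexeld (R9).
wexeld + umbren + lamwex → umbwyn (R7).
Using R12, umbren and umbwyn make ulemir.
paxpax would need jorzan (R2), but jorzan is never obtained. orbpax would need jorzan, bryfal, and vordor (R3), but jorzan is never obtained. halion would need fental, umbwyn, and orbpax (R10), but orbpax is never obtained.

ulemir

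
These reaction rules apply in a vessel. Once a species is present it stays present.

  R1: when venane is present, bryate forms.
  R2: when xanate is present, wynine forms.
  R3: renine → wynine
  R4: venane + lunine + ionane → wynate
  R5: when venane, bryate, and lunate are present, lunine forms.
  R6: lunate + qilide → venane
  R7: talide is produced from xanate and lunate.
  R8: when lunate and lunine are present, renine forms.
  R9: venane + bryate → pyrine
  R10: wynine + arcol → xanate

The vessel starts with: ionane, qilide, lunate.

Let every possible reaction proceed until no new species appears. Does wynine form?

Yes

lunate and qilide present → venane forms (R6).
venane present → bryate forms (R1).
venane, bryate, and lunate present → lunine forms (R5).
lunate and lunine present → renine forms (R8).
renine present → wynine forms (R3).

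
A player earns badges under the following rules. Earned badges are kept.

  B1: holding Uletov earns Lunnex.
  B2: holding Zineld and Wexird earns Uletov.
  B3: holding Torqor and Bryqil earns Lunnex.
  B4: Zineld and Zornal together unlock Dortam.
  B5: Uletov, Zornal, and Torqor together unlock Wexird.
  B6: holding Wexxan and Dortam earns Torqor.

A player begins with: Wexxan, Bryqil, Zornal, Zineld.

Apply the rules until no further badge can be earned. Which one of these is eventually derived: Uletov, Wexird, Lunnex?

With Zineld and Zornal, Dortam is earned (B4).
With Wexxan and Dortam, Torqor is earned (B6).
With Torqor and Bryqil, Lunnex is earned (B3).
Wexird would need Uletov, Zornal, and Torqor (B5), but Uletov is never earned. Uletov would need Zineld and Wexird (B2), but Wexird is never earned.

Lunnex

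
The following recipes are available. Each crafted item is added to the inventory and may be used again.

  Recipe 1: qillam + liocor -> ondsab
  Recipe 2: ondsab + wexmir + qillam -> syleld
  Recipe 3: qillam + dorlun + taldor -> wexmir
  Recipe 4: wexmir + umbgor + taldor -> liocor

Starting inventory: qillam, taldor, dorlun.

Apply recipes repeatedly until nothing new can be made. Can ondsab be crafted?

No

ondsab would need qillam and liocor (Recipe 1), but liocor is never obtained.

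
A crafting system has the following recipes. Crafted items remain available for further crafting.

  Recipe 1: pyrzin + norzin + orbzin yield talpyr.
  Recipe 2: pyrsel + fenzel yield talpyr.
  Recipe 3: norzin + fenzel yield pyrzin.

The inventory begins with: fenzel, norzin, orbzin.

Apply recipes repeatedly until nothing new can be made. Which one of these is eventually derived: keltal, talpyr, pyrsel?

talpyr

norzin + fenzel → pyrzin (Recipe 3).
Using Recipe 1, pyrzin, norzin, and orbzin make talpyr.
No rule produces keltal, and it is not given. No rule produces pyrsel, and it is not given.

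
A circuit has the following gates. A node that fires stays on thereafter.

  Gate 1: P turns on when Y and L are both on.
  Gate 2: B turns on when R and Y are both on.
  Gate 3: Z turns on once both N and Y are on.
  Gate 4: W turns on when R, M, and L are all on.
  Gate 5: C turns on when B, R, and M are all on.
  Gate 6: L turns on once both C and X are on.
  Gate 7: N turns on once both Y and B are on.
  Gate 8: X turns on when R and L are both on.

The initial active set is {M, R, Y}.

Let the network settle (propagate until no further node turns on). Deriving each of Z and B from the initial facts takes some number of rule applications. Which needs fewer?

B: Gate 2: R and Y on → B on. [1 rule application]
Z: R and Y are on, so B turns on (Gate 2). Y and B are on, so N turns on (Gate 7). N and Y are on, so Z turns on (Gate 3). [3 rule applications]
B needs fewer.

B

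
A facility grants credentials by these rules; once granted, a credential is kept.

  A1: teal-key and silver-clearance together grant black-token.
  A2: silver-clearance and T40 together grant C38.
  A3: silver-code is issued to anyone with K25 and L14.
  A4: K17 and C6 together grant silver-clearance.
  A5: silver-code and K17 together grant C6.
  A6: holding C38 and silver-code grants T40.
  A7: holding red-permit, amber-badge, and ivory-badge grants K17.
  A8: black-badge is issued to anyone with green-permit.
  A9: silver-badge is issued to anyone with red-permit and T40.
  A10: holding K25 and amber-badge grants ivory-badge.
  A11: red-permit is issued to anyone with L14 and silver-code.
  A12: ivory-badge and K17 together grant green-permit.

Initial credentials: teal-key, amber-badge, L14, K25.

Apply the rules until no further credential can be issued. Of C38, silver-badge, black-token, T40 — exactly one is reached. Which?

black-token

Holding K25 and L14 grants silver-code (A3).
Holding K25 and amber-badge grants ivory-badge (A10).
Holding L14 and silver-code grants red-permit (A11).
Holding red-permit, amber-badge, and ivory-badge grants K17 (A7).
Holding silver-code and K17 grants C6 (A5).
Holding K17 and C6 grants silver-clearance (A4).
Holding teal-key and silver-clearance grants black-token (A1).
T40 would need C38 and silver-code (A6), but C38 is never granted. silver-badge would need red-permit and T40 (A9), but T40 is never granted. C38 would need silver-clearance and T40 (A2), but T40 is never granted.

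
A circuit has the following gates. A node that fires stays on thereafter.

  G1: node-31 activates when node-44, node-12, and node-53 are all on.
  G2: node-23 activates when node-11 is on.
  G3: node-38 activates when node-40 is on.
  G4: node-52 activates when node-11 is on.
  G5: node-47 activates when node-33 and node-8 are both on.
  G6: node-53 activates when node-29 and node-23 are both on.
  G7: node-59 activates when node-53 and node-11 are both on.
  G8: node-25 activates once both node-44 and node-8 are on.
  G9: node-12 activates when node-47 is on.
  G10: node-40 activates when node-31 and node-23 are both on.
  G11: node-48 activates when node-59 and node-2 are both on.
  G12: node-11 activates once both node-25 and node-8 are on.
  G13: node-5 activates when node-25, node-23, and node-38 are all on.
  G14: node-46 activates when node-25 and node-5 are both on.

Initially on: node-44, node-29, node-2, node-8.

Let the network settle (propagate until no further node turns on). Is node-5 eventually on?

No

node-5 would need node-25, node-23, and node-38 (G13), but node-38 never turns on.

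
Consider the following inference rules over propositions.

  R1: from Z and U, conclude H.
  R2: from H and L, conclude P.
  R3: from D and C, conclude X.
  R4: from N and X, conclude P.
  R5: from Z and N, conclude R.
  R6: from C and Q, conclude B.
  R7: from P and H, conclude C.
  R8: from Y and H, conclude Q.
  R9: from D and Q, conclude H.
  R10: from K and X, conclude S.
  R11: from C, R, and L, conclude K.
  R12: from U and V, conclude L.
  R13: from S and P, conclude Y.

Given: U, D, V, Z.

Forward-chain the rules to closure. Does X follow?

Yes

From Z and U, R1 gives H.
From U and V, R12 gives L.
From H and L, R2 gives P.
From P and H, R7 gives C.
D and C hold, so X follows (R3).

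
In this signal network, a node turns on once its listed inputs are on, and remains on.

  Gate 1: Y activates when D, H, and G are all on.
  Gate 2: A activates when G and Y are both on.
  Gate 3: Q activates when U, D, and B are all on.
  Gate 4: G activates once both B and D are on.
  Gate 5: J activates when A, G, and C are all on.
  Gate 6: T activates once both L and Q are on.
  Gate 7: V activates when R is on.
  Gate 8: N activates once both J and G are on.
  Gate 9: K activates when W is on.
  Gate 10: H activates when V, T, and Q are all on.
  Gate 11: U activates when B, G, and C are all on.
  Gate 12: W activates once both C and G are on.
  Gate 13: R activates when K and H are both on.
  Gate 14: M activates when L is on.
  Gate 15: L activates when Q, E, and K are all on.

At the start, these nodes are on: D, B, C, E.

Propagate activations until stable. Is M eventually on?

Yes

Gate 4: B and D on → G on.
B, G, and C are on, so U activates (Gate 11).
C and G are on, so W activates (Gate 12).
Gate 3: U, D, and B on → Q on.
W is on, so K activates (Gate 9).
Q, E, and K are on, so L activates (Gate 15).
Gate 14: L on → M on.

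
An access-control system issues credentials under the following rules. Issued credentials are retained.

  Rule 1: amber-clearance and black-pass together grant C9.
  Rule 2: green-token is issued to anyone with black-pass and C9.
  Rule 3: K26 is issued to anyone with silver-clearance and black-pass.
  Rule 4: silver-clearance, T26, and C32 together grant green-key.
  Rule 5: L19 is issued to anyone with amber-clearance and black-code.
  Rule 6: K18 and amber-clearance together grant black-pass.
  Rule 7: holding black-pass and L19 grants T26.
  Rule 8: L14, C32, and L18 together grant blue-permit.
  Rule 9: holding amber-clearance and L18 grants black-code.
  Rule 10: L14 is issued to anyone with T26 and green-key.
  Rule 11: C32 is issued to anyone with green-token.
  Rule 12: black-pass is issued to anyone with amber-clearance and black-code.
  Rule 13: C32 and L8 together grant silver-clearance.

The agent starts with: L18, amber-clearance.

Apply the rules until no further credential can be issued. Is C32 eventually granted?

Holding amber-clearance and L18 grants black-code (Rule 9).
Holding amber-clearance and black-code grants black-pass (Rule 12).
Holding amber-clearance and black-pass grants C9 (Rule 1).
Holding black-pass and C9 grants green-token (Rule 2).
Holding green-token grants C32 (Rule 11).

Yes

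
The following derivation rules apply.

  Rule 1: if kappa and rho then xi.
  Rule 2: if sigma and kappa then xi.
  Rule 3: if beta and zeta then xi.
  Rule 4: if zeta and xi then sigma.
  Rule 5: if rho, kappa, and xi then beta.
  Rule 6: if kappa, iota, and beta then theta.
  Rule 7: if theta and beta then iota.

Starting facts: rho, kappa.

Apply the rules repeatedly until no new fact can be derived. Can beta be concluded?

From kappa and rho, Rule 1 gives xi.
rho, kappa, and xi hold, so beta follows (Rule 5).

Yes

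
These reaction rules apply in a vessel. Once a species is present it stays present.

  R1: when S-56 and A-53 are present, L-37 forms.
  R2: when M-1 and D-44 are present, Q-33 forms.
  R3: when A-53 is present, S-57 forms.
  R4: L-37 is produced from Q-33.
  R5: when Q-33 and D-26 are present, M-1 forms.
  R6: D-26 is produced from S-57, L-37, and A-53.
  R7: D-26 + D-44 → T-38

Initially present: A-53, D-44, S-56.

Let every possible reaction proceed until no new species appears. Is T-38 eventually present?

Yes

S-56 and A-53 present → L-37 forms (R1).
A-53 present → S-57 forms (R3).
S-57, L-37, and A-53 present → D-26 forms (R6).
D-26 and D-44 present → T-38 forms (R7).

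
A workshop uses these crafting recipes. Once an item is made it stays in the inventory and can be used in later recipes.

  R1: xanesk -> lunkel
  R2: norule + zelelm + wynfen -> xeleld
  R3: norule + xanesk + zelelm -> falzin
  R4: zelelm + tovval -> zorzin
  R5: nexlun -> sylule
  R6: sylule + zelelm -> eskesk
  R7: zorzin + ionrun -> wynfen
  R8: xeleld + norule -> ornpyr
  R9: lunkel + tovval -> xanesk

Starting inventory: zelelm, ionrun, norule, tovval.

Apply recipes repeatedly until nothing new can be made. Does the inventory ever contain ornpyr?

Yes

zelelm + tovval -> zorzin (R4).
Using R7, zorzin and ionrun make wynfen.
Using R2, norule, zelelm, and wynfen make xeleld.
xeleld + norule -> ornpyr (R8).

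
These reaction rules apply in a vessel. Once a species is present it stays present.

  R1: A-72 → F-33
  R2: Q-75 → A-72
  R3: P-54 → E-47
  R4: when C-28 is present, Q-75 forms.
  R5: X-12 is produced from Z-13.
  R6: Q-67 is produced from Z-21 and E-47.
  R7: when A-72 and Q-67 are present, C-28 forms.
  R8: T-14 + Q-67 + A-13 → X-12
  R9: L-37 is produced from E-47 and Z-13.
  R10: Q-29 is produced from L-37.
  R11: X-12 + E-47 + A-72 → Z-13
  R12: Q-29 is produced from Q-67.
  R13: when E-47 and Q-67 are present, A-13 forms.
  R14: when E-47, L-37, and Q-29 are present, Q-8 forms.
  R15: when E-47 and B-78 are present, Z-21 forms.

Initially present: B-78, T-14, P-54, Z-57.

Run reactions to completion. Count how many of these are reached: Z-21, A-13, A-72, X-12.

3

P-54 present → E-47 forms (R3).
E-47 and B-78 present → Z-21 forms (R15).
Z-21 and E-47 present → Q-67 forms (R6).
E-47 and Q-67 present → A-13 forms (R13).
T-14, Q-67, and A-13 present → X-12 forms (R8).
Z-21: reached.
A-13: reached.
A-72 would need Q-75 (R2), but Q-75 never forms.
X-12: reached.
Reached: Z-21, A-13, and X-12 — 3 of the 4.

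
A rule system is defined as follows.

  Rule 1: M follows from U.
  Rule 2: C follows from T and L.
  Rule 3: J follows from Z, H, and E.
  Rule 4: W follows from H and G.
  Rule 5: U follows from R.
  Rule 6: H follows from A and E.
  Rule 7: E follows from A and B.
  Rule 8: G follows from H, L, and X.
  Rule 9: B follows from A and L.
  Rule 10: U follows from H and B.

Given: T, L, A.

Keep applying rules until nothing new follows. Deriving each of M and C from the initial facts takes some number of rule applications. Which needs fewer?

C: T and L hold, so C follows (Rule 2). [1 rule application]
M: From A and L, Rule 9 gives B. A and B hold, so E follows (Rule 7). A and E hold, so H follows (Rule 6). H and B hold, so U follows (Rule 10). U holds, so M follows (Rule 1). [5 rule applications]
C needs fewer.

C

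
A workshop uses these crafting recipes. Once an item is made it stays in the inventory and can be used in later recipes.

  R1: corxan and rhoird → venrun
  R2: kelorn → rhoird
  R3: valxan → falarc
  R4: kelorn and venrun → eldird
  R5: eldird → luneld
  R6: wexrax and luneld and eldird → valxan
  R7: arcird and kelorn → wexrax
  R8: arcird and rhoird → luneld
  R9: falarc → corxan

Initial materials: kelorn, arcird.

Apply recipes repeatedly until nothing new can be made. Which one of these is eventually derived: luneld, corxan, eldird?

luneld

kelorn → rhoird (R2).
Using R8, arcird and rhoird make luneld.
corxan would need falarc (R9), but falarc is never obtained. eldird would need kelorn and venrun (R4), but venrun is never obtained.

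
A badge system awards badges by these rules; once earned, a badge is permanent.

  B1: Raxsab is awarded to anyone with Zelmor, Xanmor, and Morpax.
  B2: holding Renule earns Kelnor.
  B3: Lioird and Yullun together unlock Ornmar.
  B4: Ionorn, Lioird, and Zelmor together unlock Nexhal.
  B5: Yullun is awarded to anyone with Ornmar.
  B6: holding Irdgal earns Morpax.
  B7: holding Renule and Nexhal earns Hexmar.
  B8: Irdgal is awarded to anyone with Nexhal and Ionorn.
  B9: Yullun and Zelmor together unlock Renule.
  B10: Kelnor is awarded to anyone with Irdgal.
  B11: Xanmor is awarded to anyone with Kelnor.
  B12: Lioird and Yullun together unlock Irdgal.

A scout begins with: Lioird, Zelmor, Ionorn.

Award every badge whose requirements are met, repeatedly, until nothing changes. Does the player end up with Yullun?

Yullun would need Ornmar (B5), but Ornmar is never earned.

No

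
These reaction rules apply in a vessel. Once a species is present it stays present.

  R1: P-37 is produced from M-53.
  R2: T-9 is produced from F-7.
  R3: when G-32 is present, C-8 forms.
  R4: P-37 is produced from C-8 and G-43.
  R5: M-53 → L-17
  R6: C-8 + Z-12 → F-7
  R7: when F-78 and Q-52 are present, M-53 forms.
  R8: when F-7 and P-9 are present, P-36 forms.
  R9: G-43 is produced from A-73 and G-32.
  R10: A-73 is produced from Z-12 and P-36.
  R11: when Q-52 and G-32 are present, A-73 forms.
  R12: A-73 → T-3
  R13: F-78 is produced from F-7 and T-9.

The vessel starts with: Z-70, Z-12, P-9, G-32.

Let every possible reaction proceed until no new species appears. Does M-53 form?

No

M-53 would need F-78 and Q-52 (R7), but Q-52 never forms.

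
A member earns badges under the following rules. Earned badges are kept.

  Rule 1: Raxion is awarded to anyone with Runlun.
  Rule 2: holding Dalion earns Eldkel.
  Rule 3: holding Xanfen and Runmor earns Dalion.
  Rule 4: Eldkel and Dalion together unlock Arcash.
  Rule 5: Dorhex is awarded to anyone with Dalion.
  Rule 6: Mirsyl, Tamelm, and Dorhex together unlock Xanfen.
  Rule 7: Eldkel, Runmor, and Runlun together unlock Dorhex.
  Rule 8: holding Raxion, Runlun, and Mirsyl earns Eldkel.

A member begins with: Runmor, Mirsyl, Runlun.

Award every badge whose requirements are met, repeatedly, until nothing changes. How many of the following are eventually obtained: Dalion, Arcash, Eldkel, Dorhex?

With Runlun, Raxion is earned (Rule 1).
With Raxion, Runlun, and Mirsyl, Eldkel is earned (Rule 8).
With Eldkel, Runmor, and Runlun, Dorhex is earned (Rule 7).
Dalion would need Xanfen and Runmor (Rule 3), but Xanfen is never earned.
Arcash would need Eldkel and Dalion (Rule 4), but Dalion is never earned.
Eldkel: reached.
Dorhex: reached.
Reached: Eldkel and Dorhex — 2 of the 4.

2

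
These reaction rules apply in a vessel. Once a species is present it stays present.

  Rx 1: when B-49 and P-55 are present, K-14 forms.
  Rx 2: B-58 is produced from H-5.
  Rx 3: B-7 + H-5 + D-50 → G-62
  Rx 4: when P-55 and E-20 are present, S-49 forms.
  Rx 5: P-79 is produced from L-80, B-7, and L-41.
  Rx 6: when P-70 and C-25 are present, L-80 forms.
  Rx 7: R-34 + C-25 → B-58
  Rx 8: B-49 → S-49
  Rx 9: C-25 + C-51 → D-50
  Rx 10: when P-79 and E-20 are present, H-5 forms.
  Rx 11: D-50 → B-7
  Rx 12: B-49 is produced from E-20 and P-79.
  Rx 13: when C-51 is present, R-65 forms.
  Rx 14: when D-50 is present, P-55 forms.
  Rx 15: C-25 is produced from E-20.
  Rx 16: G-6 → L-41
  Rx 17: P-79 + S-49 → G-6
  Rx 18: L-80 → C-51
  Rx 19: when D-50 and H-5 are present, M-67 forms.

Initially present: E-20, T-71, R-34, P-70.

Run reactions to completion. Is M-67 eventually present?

M-67 would need D-50 and H-5 (Rx 19), but H-5 never forms.

No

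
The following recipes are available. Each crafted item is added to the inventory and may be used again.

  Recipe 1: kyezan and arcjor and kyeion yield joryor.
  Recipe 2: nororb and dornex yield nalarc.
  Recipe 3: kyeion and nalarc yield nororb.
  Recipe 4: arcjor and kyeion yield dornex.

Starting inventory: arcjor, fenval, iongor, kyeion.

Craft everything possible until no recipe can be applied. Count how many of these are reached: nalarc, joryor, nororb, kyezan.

0

nalarc would need nororb and dornex (Recipe 2), but nororb is never obtained.
joryor would need kyezan, arcjor, and kyeion (Recipe 1), but kyezan is never obtained.
nororb would need kyeion and nalarc (Recipe 3), but nalarc is never obtained.
No rule produces kyezan, and it is not given.
None of the 4 are reached.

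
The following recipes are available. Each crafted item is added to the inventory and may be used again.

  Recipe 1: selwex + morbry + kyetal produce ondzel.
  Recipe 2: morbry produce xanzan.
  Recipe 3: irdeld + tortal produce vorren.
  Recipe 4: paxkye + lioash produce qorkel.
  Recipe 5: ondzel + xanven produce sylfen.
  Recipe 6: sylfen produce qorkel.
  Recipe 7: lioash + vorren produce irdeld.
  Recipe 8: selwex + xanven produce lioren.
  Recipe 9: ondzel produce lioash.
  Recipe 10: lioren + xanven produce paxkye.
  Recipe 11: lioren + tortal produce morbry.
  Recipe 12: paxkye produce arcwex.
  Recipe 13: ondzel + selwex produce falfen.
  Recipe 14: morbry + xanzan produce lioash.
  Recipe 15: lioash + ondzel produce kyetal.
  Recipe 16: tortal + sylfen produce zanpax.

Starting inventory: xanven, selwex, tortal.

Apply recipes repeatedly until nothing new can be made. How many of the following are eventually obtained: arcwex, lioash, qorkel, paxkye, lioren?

Using Recipe 8, selwex and xanven make lioren.
lioren + xanven → paxkye (Recipe 10).
Using Recipe 11, lioren and tortal make morbry.
Using Recipe 12, paxkye makes arcwex.
Using Recipe 2, morbry makes xanzan.
Using Recipe 14, morbry and xanzan make lioash.
paxkye + lioash → qorkel (Recipe 4).
arcwex: reached.
lioash: reached.
qorkel: reached.
paxkye: reached.
lioren: reached.
All 5 are reached.

5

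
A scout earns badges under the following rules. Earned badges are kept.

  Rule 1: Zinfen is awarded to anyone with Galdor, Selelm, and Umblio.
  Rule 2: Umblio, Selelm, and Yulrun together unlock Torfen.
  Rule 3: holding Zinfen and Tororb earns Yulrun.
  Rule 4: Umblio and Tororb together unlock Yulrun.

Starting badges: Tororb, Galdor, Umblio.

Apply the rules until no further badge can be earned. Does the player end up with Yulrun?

With Umblio and Tororb, Yulrun is earned (Rule 4).

Yes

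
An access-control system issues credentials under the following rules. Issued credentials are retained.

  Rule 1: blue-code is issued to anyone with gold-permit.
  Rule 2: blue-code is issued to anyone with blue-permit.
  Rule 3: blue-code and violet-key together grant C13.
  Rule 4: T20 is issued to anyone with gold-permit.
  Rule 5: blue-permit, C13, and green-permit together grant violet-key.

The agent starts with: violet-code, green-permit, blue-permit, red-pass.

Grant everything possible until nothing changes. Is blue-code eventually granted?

Yes

Holding blue-permit grants blue-code (Rule 2).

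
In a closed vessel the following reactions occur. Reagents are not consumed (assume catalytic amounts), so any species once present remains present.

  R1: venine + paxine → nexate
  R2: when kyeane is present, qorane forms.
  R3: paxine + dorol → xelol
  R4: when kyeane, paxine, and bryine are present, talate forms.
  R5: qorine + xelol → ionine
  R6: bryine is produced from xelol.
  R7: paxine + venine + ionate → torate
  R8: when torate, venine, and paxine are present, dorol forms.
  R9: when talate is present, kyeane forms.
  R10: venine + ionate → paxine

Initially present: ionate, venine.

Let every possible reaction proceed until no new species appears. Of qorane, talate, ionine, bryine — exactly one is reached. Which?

venine and ionate present → paxine forms (R10).
paxine, venine, and ionate present → torate forms (R7).
torate, venine, and paxine present → dorol forms (R8).
paxine and dorol present → xelol forms (R3).
xelol present → bryine forms (R6).
talate would need kyeane, paxine, and bryine (R4), but kyeane never forms. qorane would need kyeane (R2), but kyeane never forms. ionine would need qorine and xelol (R5), but qorine never forms.

bryine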